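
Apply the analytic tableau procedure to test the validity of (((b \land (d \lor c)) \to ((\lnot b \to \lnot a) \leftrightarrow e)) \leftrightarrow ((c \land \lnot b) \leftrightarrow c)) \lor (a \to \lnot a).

Not valid

Assume the negation and expand:
Initial set: {\lnot ((((b \land (d \lor c)) \to ((\lnot b \to \lnot a) \leftrightarrow e)) \leftrightarrow ((c \land \lnot b) \leftrightarrow c)) \lor (a \to \lnot a))}.
\lnot ((((b \land (d \lor c)) \to ((\lnot b \to \lnot a) \leftrightarrow e)) \leftrightarrow ((c \land \lnot b) \leftrightarrow c)) \lor (a \to \lnot a)): α-rule — add \lnot (((b \land (d \lor c)) \to ((\lnot b \to \lnot a) \leftrightarrow e)) \leftrightarrow ((c \land \lnot b) \leftrightarrow c)), \lnot (a \to \lnot a).
\lnot (a \to \lnot a): α-rule — add a, \lnot \lnot a.
\lnot (((b \land (d \lor c)) \to ((\lnot b \to \lnot a) \leftrightarrow e)) \leftrightarrow ((c \land \lnot b) \leftrightarrow c)): β-rule — branch into ((b \land (d \lor c)) \to ((\lnot b \to \lnot a) \leftrightarrow e)), \lnot ((c \land \lnot b) \leftrightarrow c)  //  \lnot ((b \land (d \lor c)) \to ((\lnot b \to \lnot a) \leftrightarrow e)), ((c \land \lnot b) \leftrightarrow c).
  branch 1 (add ((b \land (d \lor c)) \to ((\lnot b \to \lnot a) \leftrightarrow e)), \lnot ((c \land \lnot b) \leftrightarrow c)):
    ((b \land (d \lor c)) \to ((\lnot b \to \lnot a) \leftrightarrow e)): β-rule — branch into \lnot (b \land (d \lor c))  //  ((\lnot b \to \lnot a) \leftrightarrow e).
      branch 1.1 (add \lnot (b \land (d \lor c))):
        \lnot ((c \land \lnot b) \leftrightarrow c): β-rule — branch into (c \land \lnot b), \lnot c  //  \lnot (c \land \lnot b), c.
          branch 1.1.1 (add (c \land \lnot b), \lnot c):
            (c \land \lnot b): α-rule — add c, \lnot b.
            × closes — contains both c and \lnot c.
          branch 1.1.2 (add \lnot (c \land \lnot b), c):
            \lnot (b \land (d \lor c)): β-rule — branch into \lnot b  //  \lnot (d \lor c).
              branch 1.1.2.1 (add \lnot b):
                \lnot (c \land \lnot b): β-rule — branch into \lnot c  //  \lnot \lnot b.
                  branch 1.1.2.1.1 (add \lnot c):
                    × closes — contains both c and \lnot c.
                  branch 1.1.2.1.2 (add \lnot \lnot b):
                    × closes — contains both b and \lnot b.
              branch 1.1.2.2 (add \lnot (d \lor c)):
                \lnot (d \lor c): α-rule — add \lnot d, \lnot c.
                × closes — contains both c and \lnot c.
      branch 1.2 (add ((\lnot b \to \lnot a) \leftrightarrow e)):
        \lnot ((c \land \lnot b) \leftrightarrow c): β-rule — branch into (c \land \lnot b), \lnot c  //  \lnot (c \land \lnot b), c.
          branch 1.2.1 (add (c \land \lnot b), \lnot c):
            (c \land \lnot b): α-rule — add c, \lnot b.
            × closes — contains both c and \lnot c.
          branch 1.2.2 (add \lnot (c \land \lnot b), c):
            ((\lnot b \to \lnot a) \leftrightarrow e): β-rule — branch into (\lnot b \to \lnot a), e  //  \lnot (\lnot b \to \lnot a), \lnot e.
              branch 1.2.2.1 (add (\lnot b \to \lnot a), e):
                \lnot (c \land \lnot b): β-rule — branch into \lnot c  //  \lnot \lnot b.
                  branch 1.2.2.1.1 (add \lnot c):
                    × closes — contains both c and \lnot c.
                  branch 1.2.2.1.2 (add \lnot \lnot b):
                    (\lnot b \to \lnot a): β-rule — branch into \lnot \lnot b  //  \lnot a.
                      branch 1.2.2.1.2.1 (add \lnot \lnot b):
                        ○ open, literals {a=T, b=T, c=T, e=T}.
                      branch 1.2.2.1.2.2 (add \lnot a):
                        × closes — contains both a and \lnot a.
              branch 1.2.2.2 (add \lnot (\lnot b \to \lnot a), \lnot e):
                \lnot (\lnot b \to \lnot a): α-rule — add \lnot b, \lnot \lnot a.
                \lnot (c \land \lnot b): β-rule — branch into \lnot c  //  \lnot \lnot b.
                  branch 1.2.2.2.1 (add \lnot c):
                    × closes — contains both c and \lnot c.
                  branch 1.2.2.2.2 (add \lnot \lnot b):
                    × closes — contains both b and \lnot b.
  branch 2 (add \lnot ((b \land (d \lor c)) \to ((\lnot b \to \lnot a) \leftrightarrow e)), ((c \land \lnot b) \leftrightarrow c)):
    \lnot ((b \land (d \lor c)) \to ((\lnot b \to \lnot a) \leftrightarrow e)): α-rule — add (b \land (d \lor c)), \lnot ((\lnot b \to \lnot a) \leftrightarrow e).
    (b \land (d \lor c)): α-rule — add b, (d \lor c).
    ((c \land \lnot b) \leftrightarrow c): β-rule — branch into (c \land \lnot b), c  //  \lnot (c \land \lnot b), \lnot c.
      branch 2.1 (add (c \land \lnot b), c):
        (c \land \lnot b): α-rule — add c, \lnot b.
        × closes — contains both b and \lnot b.
      branch 2.2 (add \lnot (c \land \lnot b), \lnot c):
        \lnot ((\lnot b \to \lnot a) \leftrightarrow e): β-rule — branch into (\lnot b \to \lnot a), \lnot e  //  \lnot (\lnot b \to \lnot a), e.
          branch 2.2.1 (add (\lnot b \to \lnot a), \lnot e):
            (d \lor c): β-rule — branch into d  //  c.
              branch 2.2.1.1 (add d):
                \lnot (c \land \lnot b): β-rule — branch into \lnot c  //  \lnot \lnot b.
                  branch 2.2.1.1.1 (add \lnot c):
                    (\lnot b \to \lnot a): β-rule — branch into \lnot \lnot b  //  \lnot a.
                      branch 2.2.1.1.1.1 (add \lnot \lnot b):
                        ○ open, literals {a=T, b=T, c=F, d=T, e=F}.
                      branch 2.2.1.1.1.2 (add \lnot a):
                        × closes — contains both a and \lnot a.
                  branch 2.2.1.1.2 (add \lnot \lnot b):
                    (\lnot b \to \lnot a): β-rule — branch into \lnot \lnot b  //  \lnot a.
                      branch 2.2.1.1.2.1 (add \lnot \lnot b):
                        ○ open, literals {a=T, b=T, c=F, d=T, e=F}.
                      branch 2.2.1.1.2.2 (add \lnot a):
                        × closes — contains both a and \lnot a.
              branch 2.2.1.2 (add c):
                × closes — contains both c and \lnot c.
          branch 2.2.2 (add \lnot (\lnot b \to \lnot a), e):
            \lnot (\lnot b \to \lnot a): α-rule — add \lnot b, \lnot \lnot a.
            × closes — contains both b and \lnot b.
14 branches closed, 3 open.
An open branch gives a countermodel: a=T, b=T, c=T, e=T (unmentioned atoms arbitrary); under it the original formula is false.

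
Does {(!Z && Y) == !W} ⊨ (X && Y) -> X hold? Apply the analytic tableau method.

Yes

Initial set: {T ((!Z && Y) == !W); F ((X && Y) -> X)}.
F ((X && Y) -> X): α-rule — add T (X && Y), F X.
T (X && Y): α-rule — add T X, T Y.
× closes — contains both X and !X.
All 1 branch closes.
Every branch closed, so the premises entail the conclusion.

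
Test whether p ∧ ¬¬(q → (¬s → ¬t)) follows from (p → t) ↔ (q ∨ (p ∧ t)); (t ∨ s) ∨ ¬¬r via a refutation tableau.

No

Initial set: {((p → t) ↔ (q ∨ (p ∧ t))); ((t ∨ s) ∨ ¬¬r); ¬(p ∧ ¬¬(q → (¬s → ¬t)))}.
((p → t) ↔ (q ∨ (p ∧ t))): β-rule — branch into (p → t), (q ∨ (p ∧ t))  //  ¬(p → t), ¬(q ∨ (p ∧ t)).
  branch 1 (add (p → t), (q ∨ (p ∧ t))):
    ((t ∨ s) ∨ ¬¬r): β-rule — branch into (t ∨ s)  //  ¬¬r.
      branch 1.1 (add (t ∨ s)):
        ¬(p ∧ ¬¬(q → (¬s → ¬t))): β-rule — branch into ¬p  //  ¬¬¬(q → (¬s → ¬t)).
          branch 1.1.1 (add ¬p):
            (p → t): β-rule — branch into ¬p  //  t.
              branch 1.1.1.1 (add ¬p):
                (q ∨ (p ∧ t)): β-rule — branch into q  //  (p ∧ t).
                  branch 1.1.1.1.1 (add q):
                    (t ∨ s): β-rule — branch into t  //  s.
                      branch 1.1.1.1.1.1 (add t):
                        ○ open, literals {p=F, q=T, t=T}.
                      branch 1.1.1.1.1.2 (add s):
                        ○ open, literals {p=F, q=T, s=T}.
                  branch 1.1.1.1.2 (add (p ∧ t)):
                    (p ∧ t): α-rule — add p, t.
                    × closes — contains both p and ¬p.
              branch 1.1.1.2 (add t):
                (q ∨ (p ∧ t)): β-rule — branch into q  //  (p ∧ t).
                  branch 1.1.1.2.1 (add q):
                    (t ∨ s): β-rule — branch into t  //  s.
                      branch 1.1.1.2.1.1 (add t):
                        ○ open, literals {p=F, q=T, t=T}.
                      branch 1.1.1.2.1.2 (add s):
                        ○ open, literals {p=F, q=T, s=T, t=T}.
                  branch 1.1.1.2.2 (add (p ∧ t)):
                    (p ∧ t): α-rule — add p, t.
                    × closes — contains both p and ¬p.
          branch 1.1.2 (add ¬¬¬(q → (¬s → ¬t))):
            ¬¬¬(q → (¬s → ¬t)): drop double negation, giving ¬(q → (¬s → ¬t)).
            ¬(q → (¬s → ¬t)): α-rule — add q, ¬(¬s → ¬t).
            ¬(¬s → ¬t): α-rule — add ¬s, ¬¬t.
            (p → t): β-rule — branch into ¬p  //  t.
              branch 1.1.2.1 (add ¬p):
                (q ∨ (p ∧ t)): β-rule — branch into q  //  (p ∧ t).
                  branch 1.1.2.1.1 (add q):
                    (t ∨ s): β-rule — branch into t  //  s.
                      branch 1.1.2.1.1.1 (add t):
                        ○ open, literals {p=F, q=T, s=F, t=T}.
                      branch 1.1.2.1.1.2 (add s):
                        × closes — contains both s and ¬s.
                  branch 1.1.2.1.2 (add (p ∧ t)):
                    (p ∧ t): α-rule — add p, t.
                    × closes — contains both p and ¬p.
              branch 1.1.2.2 (add t):
                (q ∨ (p ∧ t)): β-rule — branch into q  //  (p ∧ t).
                  branch 1.1.2.2.1 (add q):
                    (t ∨ s): β-rule — branch into t  //  s.
                      branch 1.1.2.2.1.1 (add t):
                        ○ open, literals {q=T, s=F, t=T}.
                      branch 1.1.2.2.1.2 (add s):
                        × closes — contains both s and ¬s.
                  branch 1.1.2.2.2 (add (p ∧ t)):
                    (p ∧ t): α-rule — add p, t.
                    (t ∨ s): β-rule — branch into t  //  s.
                      branch 1.1.2.2.2.1 (add t):
                        ○ open, literals {p=T, q=T, s=F, t=T}.
                      branch 1.1.2.2.2.2 (add s):
                        × closes — contains both s and ¬s.
      branch 1.2 (add ¬¬r):
        ¬¬r: drop double negation, giving r.
        ¬(p ∧ ¬¬(q → (¬s → ¬t))): β-rule — branch into ¬p  //  ¬¬¬(q → (¬s → ¬t)).
          branch 1.2.1 (add ¬p):
            (p → t): β-rule — branch into ¬p  //  t.
              branch 1.2.1.1 (add ¬p):
                (q ∨ (p ∧ t)): β-rule — branch into q  //  (p ∧ t).
                  branch 1.2.1.1.1 (add q):
                    ○ open, literals {p=F, q=T, r=T}.
                  branch 1.2.1.1.2 (add (p ∧ t)):
                    (p ∧ t): α-rule — add p, t.
                    × closes — contains both p and ¬p.
              branch 1.2.1.2 (add t):
                (q ∨ (p ∧ t)): β-rule — branch into q  //  (p ∧ t).
                  branch 1.2.1.2.1 (add q):
                    ○ open, literals {p=F, q=T, r=T, t=T}.
                  branch 1.2.1.2.2 (add (p ∧ t)):
                    (p ∧ t): α-rule — add p, t.
                    × closes — contains both p and ¬p.
          branch 1.2.2 (add ¬¬¬(q → (¬s → ¬t))):
            ¬¬¬(q → (¬s → ¬t)): drop double negation, giving ¬(q → (¬s → ¬t)).
            ¬(q → (¬s → ¬t)): α-rule — add q, ¬(¬s → ¬t).
            ¬(¬s → ¬t): α-rule — add ¬s, ¬¬t.
            (p → t): β-rule — branch into ¬p  //  t.
              branch 1.2.2.1 (add ¬p):
                (q ∨ (p ∧ t)): β-rule — branch into q  //  (p ∧ t).
                  branch 1.2.2.1.1 (add q):
                    ○ open, literals {p=F, q=T, r=T, s=F, t=T}.
                  branch 1.2.2.1.2 (add (p ∧ t)):
                    (p ∧ t): α-rule — add p, t.
                    × closes — contains both p and ¬p.
              branch 1.2.2.2 (add t):
                (q ∨ (p ∧ t)): β-rule — branch into q  //  (p ∧ t).
                  branch 1.2.2.2.1 (add q):
                    ○ open, literals {q=T, r=T, s=F, t=T}.
                  branch 1.2.2.2.2 (add (p ∧ t)):
                    (p ∧ t): α-rule — add p, t.
                    ○ open, literals {p=T, q=T, r=T, s=F, t=T}.
  branch 2 (add ¬(p → t), ¬(q ∨ (p ∧ t))):
    ¬(p → t): α-rule — add p, ¬t.
    ¬(q ∨ (p ∧ t)): α-rule — add ¬q, ¬(p ∧ t).
    ((t ∨ s) ∨ ¬¬r): β-rule — branch into (t ∨ s)  //  ¬¬r.
      branch 2.1 (add (t ∨ s)):
        ¬(p ∧ ¬¬(q → (¬s → ¬t))): β-rule — branch into ¬p  //  ¬¬¬(q → (¬s → ¬t)).
          branch 2.1.1 (add ¬p):
            × closes — contains both p and ¬p.
          branch 2.1.2 (add ¬¬¬(q → (¬s → ¬t))):
            ¬¬¬(q → (¬s → ¬t)): drop double negation, giving ¬(q → (¬s → ¬t)).
            ¬(q → (¬s → ¬t)): α-rule — add q, ¬(¬s → ¬t).
            × closes — contains both q and ¬q.
      branch 2.2 (add ¬¬r):
        ¬¬r: drop double negation, giving r.
        ¬(p ∧ ¬¬(q → (¬s → ¬t))): β-rule — branch into ¬p  //  ¬¬¬(q → (¬s → ¬t)).
          branch 2.2.1 (add ¬p):
            × closes — contains both p and ¬p.
          branch 2.2.2 (add ¬¬¬(q → (¬s → ¬t))):
            ¬¬¬(q → (¬s → ¬t)): drop double negation, giving ¬(q → (¬s → ¬t)).
            ¬(q → (¬s → ¬t)): α-rule — add q, ¬(¬s → ¬t).
            × closes — contains both q and ¬q.
13 branches closed, 12 open.
An open branch gives a countermodel: p=F, q=T, t=T (unmentioned atoms arbitrary); the premises hold there but the conclusion fails.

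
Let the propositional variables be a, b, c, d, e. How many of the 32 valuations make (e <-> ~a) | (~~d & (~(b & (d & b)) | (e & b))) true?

Initial set: {((e <-> ~a) | (~~d & (~(b & (d & b)) | (e & b))))}.
((e <-> ~a) | (~~d & (~(b & (d & b)) | (e & b)))): β-rule — branch into (e <-> ~a)  //  (~~d & (~(b & (d & b)) | (e & b))).
  branch 1 (add (e <-> ~a)):
    (e <-> ~a): β-rule — branch into e, ~a  //  ~e, ~~a.
      branch 1.1 (add e, ~a):
        ○ open, literals {a=F, e=T}.
      branch 1.2 (add ~e, ~~a):
        ○ open, literals {a=T, e=F}.
  branch 2 (add (~~d & (~(b & (d & b)) | (e & b)))):
    (~~d & (~(b & (d & b)) | (e & b))): α-rule — add ~~d, (~(b & (d & b)) | (e & b)).
    ~~d: drop double negation, giving d.
    (~(b & (d & b)) | (e & b)): β-rule — branch into ~(b & (d & b))  //  (e & b).
      branch 2.1 (add ~(b & (d & b))):
        ~(b & (d & b)): β-rule — branch into ~b  //  ~(d & b).
          branch 2.1.1 (add ~b):
            ○ open, literals {b=F, d=T}.
          branch 2.1.2 (add ~(d & b)):
            ~(d & b): β-rule — branch into ~d  //  ~b.
              branch 2.1.2.1 (add ~d):
                × closes — contains both d and ~d.
              branch 2.1.2.2 (add ~b):
                ○ open, literals {b=F, d=T}.
      branch 2.2 (add (e & b)):
        (e & b): α-rule — add e, b.
        ○ open, literals {b=T, d=T, e=T}.
1 branch closed, 5 open.
Each open branch fixes some atoms; the unmentioned ones are free. Counting distinct full assignments: branch {a=F, e=T} (b, c, d) contributes 8 new; branch {a=T, e=F} (b, c, d) contributes 8 new; branch {b=F, d=T} (a, c, e) contributes 4 new; branch {b=F, d=T} (a, c, e) contributes 0 new; branch {b=T, d=T, e=T} (a, c) contributes 2 new. Total: 22.

22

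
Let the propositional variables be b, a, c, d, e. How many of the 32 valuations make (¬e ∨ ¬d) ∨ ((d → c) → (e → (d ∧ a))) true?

30

Initial set: {((¬e ∨ ¬d) ∨ ((d → c) → (e → (d ∧ a))))}.
((¬e ∨ ¬d) ∨ ((d → c) → (e → (d ∧ a)))): β-rule — branch into (¬e ∨ ¬d)  //  ((d → c) → (e → (d ∧ a))).
  branch 1 (add (¬e ∨ ¬d)):
    (¬e ∨ ¬d): β-rule — branch into ¬e  //  ¬d.
      branch 1.1 (add ¬e):
        ○ open, literals {e=F}.
      branch 1.2 (add ¬d):
        ○ open, literals {d=F}.
  branch 2 (add ((d → c) → (e → (d ∧ a)))):
    ((d → c) → (e → (d ∧ a))): β-rule — branch into ¬(d → c)  //  (e → (d ∧ a)).
      branch 2.1 (add ¬(d → c)):
        ¬(d → c): α-rule — add d, ¬c.
        ○ open, literals {c=F, d=T}.
      branch 2.2 (add (e → (d ∧ a))):
        (e → (d ∧ a)): β-rule — branch into ¬e  //  (d ∧ a).
          branch 2.2.1 (add ¬e):
            ○ open, literals {e=F}.
          branch 2.2.2 (add (d ∧ a)):
            (d ∧ a): α-rule — add d, a.
            ○ open, literals {a=T, d=T}.
0 branches closed, 5 open.
Each open branch fixes some atoms; the unmentioned ones are free. Counting distinct full assignments: branch {e=F} (b, a, c, d) contributes 16 new; branch {d=F} (b, a, c, e) contributes 8 new; branch {c=F, d=T} (b, a, e) contributes 4 new; branch {e=F} (b, a, c, d) contributes 0 new; branch {a=T, d=T} (b, c, e) contributes 2 new. Total: 30.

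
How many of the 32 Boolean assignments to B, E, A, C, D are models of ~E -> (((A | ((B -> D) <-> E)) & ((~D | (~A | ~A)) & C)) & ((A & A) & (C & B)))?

17

Initial set: {(~E -> (((A | ((B -> D) <-> E)) & ((~D | (~A | ~A)) & C)) & ((A & A) & (C & B))))}.
(~E -> (((A | ((B -> D) <-> E)) & ((~D | (~A | ~A)) & C)) & ((A & A) & (C & B)))): β-rule — branch into ~~E  //  (((A | ((B -> D) <-> E)) & ((~D | (~A | ~A)) & C)) & ((A & A) & (C & B))).
  branch 1 (add ~~E):
    ○ open, literals {E=1}.
  branch 2 (add (((A | ((B -> D) <-> E)) & ((~D | (~A | ~A)) & C)) & ((A & A) & (C & B)))):
    (((A | ((B -> D) <-> E)) & ((~D | (~A | ~A)) & C)) & ((A & A) & (C & B))): α-rule — add ((A | ((B -> D) <-> E)) & ((~D | (~A | ~A)) & C)), ((A & A) & (C & B)).
    ((A | ((B -> D) <-> E)) & ((~D | (~A | ~A)) & C)): α-rule — add (A | ((B -> D) <-> E)), ((~D | (~A | ~A)) & C).
    ((A & A) & (C & B)): α-rule — add (A & A), (C & B).
    ((~D | (~A | ~A)) & C): α-rule — add (~D | (~A | ~A)), C.
    (A & A): α-rule — add A, A.
    (C & B): α-rule — add C, B.
    (A | ((B -> D) <-> E)): β-rule — branch into A  //  ((B -> D) <-> E).
      branch 2.1 (add A):
        (~D | (~A | ~A)): β-rule — branch into ~D  //  (~A | ~A).
          branch 2.1.1 (add ~D):
            ○ open, literals {A=1, B=1, C=1, D=0}.
          branch 2.1.2 (add (~A | ~A)):
            (~A | ~A): β-rule — branch into ~A  //  ~A.
              branch 2.1.2.1 (add ~A):
                × closes — contains both A and ~A.
              branch 2.1.2.2 (add ~A):
                × closes — contains both A and ~A.
      branch 2.2 (add ((B -> D) <-> E)):
        (~D | (~A | ~A)): β-rule — branch into ~D  //  (~A | ~A).
          branch 2.2.1 (add ~D):
            ((B -> D) <-> E): β-rule — branch into (B -> D), E  //  ~(B -> D), ~E.
              branch 2.2.1.1 (add (B -> D), E):
                (B -> D): β-rule — branch into ~B  //  D.
                  branch 2.2.1.1.1 (add ~B):
                    × closes — contains both B and ~B.
                  branch 2.2.1.1.2 (add D):
                    × closes — contains both D and ~D.
              branch 2.2.1.2 (add ~(B -> D), ~E):
                ~(B -> D): α-rule — add B, ~D.
                ○ open, literals {A=1, B=1, C=1, D=0, E=0}.
          branch 2.2.2 (add (~A | ~A)):
            ((B -> D) <-> E): β-rule — branch into (B -> D), E  //  ~(B -> D), ~E.
              branch 2.2.2.1 (add (B -> D), E):
                (~A | ~A): β-rule — branch into ~A  //  ~A.
                  branch 2.2.2.1.1 (add ~A):
                    × closes — contains both A and ~A.
                  branch 2.2.2.1.2 (add ~A):
                    × closes — contains both A and ~A.
              branch 2.2.2.2 (add ~(B -> D), ~E):
                ~(B -> D): α-rule — add B, ~D.
                (~A | ~A): β-rule — branch into ~A  //  ~A.
                  branch 2.2.2.2.1 (add ~A):
                    × closes — contains both A and ~A.
                  branch 2.2.2.2.2 (add ~A):
                    × closes — contains both A and ~A.
8 branches closed, 3 open.
Each open branch fixes some atoms; the unmentioned ones are free. Counting distinct full assignments: branch {E=1} (B, A, C, D) contributes 16 new; branch {A=1, B=1, C=1, D=0} (E) contributes 1 new; branch {A=1, B=1, C=1, D=0, E=0} (none free) contributes 0 new. Total: 17.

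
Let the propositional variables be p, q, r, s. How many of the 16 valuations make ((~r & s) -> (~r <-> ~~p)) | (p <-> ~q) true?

Initial set: {(((~r & s) -> (~r <-> ~~p)) | (p <-> ~q))}.
(((~r & s) -> (~r <-> ~~p)) | (p <-> ~q)): β-rule — branch into ((~r & s) -> (~r <-> ~~p))  //  (p <-> ~q).
  branch 1 (add ((~r & s) -> (~r <-> ~~p))):
    ((~r & s) -> (~r <-> ~~p)): β-rule — branch into ~(~r & s)  //  (~r <-> ~~p).
      branch 1.1 (add ~(~r & s)):
        ~(~r & s): β-rule — branch into ~~r  //  ~s.
          branch 1.1.1 (add ~~r):
            ○ open, literals {r=true}.
          branch 1.1.2 (add ~s):
            ○ open, literals {s=false}.
      branch 1.2 (add (~r <-> ~~p)):
        (~r <-> ~~p): β-rule — branch into ~r, ~~p  //  ~~r, ~~~p.
          branch 1.2.1 (add ~r, ~~p):
            ~~p: drop double negation, giving p.
            ○ open, literals {p=true, r=false}.
          branch 1.2.2 (add ~~r, ~~~p):
            ~~~p: drop double negation, giving ~p.
            ○ open, literals {p=false, r=true}.
  branch 2 (add (p <-> ~q)):
    (p <-> ~q): β-rule — branch into p, ~q  //  ~p, ~~q.
      branch 2.1 (add p, ~q):
        ○ open, literals {p=true, q=false}.
      branch 2.2 (add ~p, ~~q):
        ○ open, literals {p=false, q=true}.
0 branches closed, 6 open.
Each open branch fixes some atoms; the unmentioned ones are free. Counting distinct full assignments: branch {r=true} (p, q, s) contributes 8 new; branch {s=false} (p, q, r) contributes 4 new; branch {p=true, r=false} (q, s) contributes 2 new; branch {p=false, r=true} (q, s) contributes 0 new; branch {p=true, q=false} (r, s) contributes 0 new; branch {p=false, q=true} (r, s) contributes 1 new. Total: 15.

15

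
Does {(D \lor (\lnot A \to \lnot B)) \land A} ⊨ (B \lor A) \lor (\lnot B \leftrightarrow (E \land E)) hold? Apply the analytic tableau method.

Initial set: {((D \lor (\lnot A \to \lnot B)) \land A); \lnot ((B \lor A) \lor (\lnot B \leftrightarrow (E \land E)))}.
((D \lor (\lnot A \to \lnot B)) \land A): α-rule — add (D \lor (\lnot A \to \lnot B)), A.
\lnot ((B \lor A) \lor (\lnot B \leftrightarrow (E \land E))): α-rule — add \lnot (B \lor A), \lnot (\lnot B \leftrightarrow (E \land E)).
\lnot (B \lor A): α-rule — add \lnot B, \lnot A.
× closes — contains both A and \lnot A.
All 1 branch closes.
Every branch closed, so the premises entail the conclusion.

Yes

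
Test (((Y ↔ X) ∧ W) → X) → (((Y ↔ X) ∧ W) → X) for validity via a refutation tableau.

Assume the negation and expand:
Initial set: {¬((((Y ↔ X) ∧ W) → X) → (((Y ↔ X) ∧ W) → X))}.
¬((((Y ↔ X) ∧ W) → X) → (((Y ↔ X) ∧ W) → X)): α-rule — add (((Y ↔ X) ∧ W) → X), ¬(((Y ↔ X) ∧ W) → X).
¬(((Y ↔ X) ∧ W) → X): α-rule — add ((Y ↔ X) ∧ W), ¬X.
((Y ↔ X) ∧ W): α-rule — add (Y ↔ X), W.
(((Y ↔ X) ∧ W) → X): β-rule — branch into ¬((Y ↔ X) ∧ W)  //  X.
  branch 1 (add ¬((Y ↔ X) ∧ W)):
    (Y ↔ X): β-rule — branch into Y, X  //  ¬Y, ¬X.
      branch 1.1 (add Y, X):
        × closes — contains both X and ¬X.
      branch 1.2 (add ¬Y, ¬X):
        ¬((Y ↔ X) ∧ W): β-rule — branch into ¬(Y ↔ X)  //  ¬W.
          branch 1.2.1 (add ¬(Y ↔ X)):
            ¬(Y ↔ X): β-rule — branch into Y, ¬X  //  ¬Y, X.
              branch 1.2.1.1 (add Y, ¬X):
                × closes — contains both Y and ¬Y.
              branch 1.2.1.2 (add ¬Y, X):
                × closes — contains both X and ¬X.
          branch 1.2.2 (add ¬W):
            × closes — contains both W and ¬W.
  branch 2 (add X):
    × closes — contains both X and ¬X.
All 5 branches close.
Every branch closed, so the negation is unsatisfiable and the formula is valid.

Valid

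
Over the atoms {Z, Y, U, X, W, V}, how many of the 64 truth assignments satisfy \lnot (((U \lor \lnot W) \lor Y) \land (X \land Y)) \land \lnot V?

24

Initial set: {(\lnot (((U \lor \lnot W) \lor Y) \land (X \land Y)) \land \lnot V)}.
(\lnot (((U \lor \lnot W) \lor Y) \land (X \land Y)) \land \lnot V): α-rule — add \lnot (((U \lor \lnot W) \lor Y) \land (X \land Y)), \lnot V.
\lnot (((U \lor \lnot W) \lor Y) \land (X \land Y)): β-rule — branch into \lnot ((U \lor \lnot W) \lor Y)  //  \lnot (X \land Y).
  branch 1 (add \lnot ((U \lor \lnot W) \lor Y)):
    \lnot ((U \lor \lnot W) \lor Y): α-rule — add \lnot (U \lor \lnot W), \lnot Y.
    \lnot (U \lor \lnot W): α-rule — add \lnot U, \lnot \lnot W.
    ○ open, literals {U=F, V=F, W=T, Y=F}.
  branch 2 (add \lnot (X \land Y)):
    \lnot (X \land Y): β-rule — branch into \lnot X  //  \lnot Y.
      branch 2.1 (add \lnot X):
        ○ open, literals {V=F, X=F}.
      branch 2.2 (add \lnot Y):
        ○ open, literals {V=F, Y=F}.
0 branches closed, 3 open.
Each open branch fixes some atoms; the unmentioned ones are free. Counting distinct full assignments: branch {U=F, V=F, W=T, Y=F} (Z, X) contributes 4 new; branch {V=F, X=F} (Z, Y, U, W) contributes 14 new; branch {V=F, Y=F} (Z, U, X, W) contributes 6 new. Total: 24.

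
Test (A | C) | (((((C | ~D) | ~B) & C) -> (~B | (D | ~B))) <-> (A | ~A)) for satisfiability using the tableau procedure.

Satisfiable

Initial set: {((A | C) | (((((C | ~D) | ~B) & C) -> (~B | (D | ~B))) <-> (A | ~A)))}.
((A | C) | (((((C | ~D) | ~B) & C) -> (~B | (D | ~B))) <-> (A | ~A))): β-rule — branch into (A | C)  //  (((((C | ~D) | ~B) & C) -> (~B | (D | ~B))) <-> (A | ~A)).
  branch 1 (add (A | C)):
    (A | C): β-rule — branch into A  //  C.
      branch 1.1 (add A):
        ○ open, literals {A=1}.
      branch 1.2 (add C):
        ○ open, literals {C=1}.
  branch 2 (add (((((C | ~D) | ~B) & C) -> (~B | (D | ~B))) <-> (A | ~A))):
    (((((C | ~D) | ~B) & C) -> (~B | (D | ~B))) <-> (A | ~A)): β-rule — branch into ((((C | ~D) | ~B) & C) -> (~B | (D | ~B))), (A | ~A)  //  ~((((C | ~D) | ~B) & C) -> (~B | (D | ~B))), ~(A | ~A).
      branch 2.1 (add ((((C | ~D) | ~B) & C) -> (~B | (D | ~B))), (A | ~A)):
        ((((C | ~D) | ~B) & C) -> (~B | (D | ~B))): β-rule — branch into ~(((C | ~D) | ~B) & C)  //  (~B | (D | ~B)).
          branch 2.1.1 (add ~(((C | ~D) | ~B) & C)):
            (A | ~A): β-rule — branch into A  //  ~A.
              branch 2.1.1.1 (add A):
                ~(((C | ~D) | ~B) & C): β-rule — branch into ~((C | ~D) | ~B)  //  ~C.
                  branch 2.1.1.1.1 (add ~((C | ~D) | ~B)):
                    ~((C | ~D) | ~B): α-rule — add ~(C | ~D), ~~B.
                    ~(C | ~D): α-rule — add ~C, ~~D.
                    ○ open, literals {A=1, B=1, C=0, D=1}.
                  branch 2.1.1.1.2 (add ~C):
                    ○ open, literals {A=1, C=0}.
              branch 2.1.1.2 (add ~A):
                ~(((C | ~D) | ~B) & C): β-rule — branch into ~((C | ~D) | ~B)  //  ~C.
                  branch 2.1.1.2.1 (add ~((C | ~D) | ~B)):
                    ~((C | ~D) | ~B): α-rule — add ~(C | ~D), ~~B.
                    ~(C | ~D): α-rule — add ~C, ~~D.
                    ○ open, literals {A=0, B=1, C=0, D=1}.
                  branch 2.1.1.2.2 (add ~C):
                    ○ open, literals {A=0, C=0}.
          branch 2.1.2 (add (~B | (D | ~B))):
            (A | ~A): β-rule — branch into A  //  ~A.
              branch 2.1.2.1 (add A):
                (~B | (D | ~B)): β-rule — branch into ~B  //  (D | ~B).
                  branch 2.1.2.1.1 (add ~B):
                    ○ open, literals {A=1, B=0}.
                  branch 2.1.2.1.2 (add (D | ~B)):
                    (D | ~B): β-rule — branch into D  //  ~B.
                      branch 2.1.2.1.2.1 (add D):
                        ○ open, literals {A=1, D=1}.
                      branch 2.1.2.1.2.2 (add ~B):
                        ○ open, literals {A=1, B=0}.
              branch 2.1.2.2 (add ~A):
                (~B | (D | ~B)): β-rule — branch into ~B  //  (D | ~B).
                  branch 2.1.2.2.1 (add ~B):
                    ○ open, literals {A=0, B=0}.
                  branch 2.1.2.2.2 (add (D | ~B)):
                    (D | ~B): β-rule — branch into D  //  ~B.
                      branch 2.1.2.2.2.1 (add D):
                        ○ open, literals {A=0, D=1}.
                      branch 2.1.2.2.2.2 (add ~B):
                        ○ open, literals {A=0, B=0}.
      branch 2.2 (add ~((((C | ~D) | ~B) & C) -> (~B | (D | ~B))), ~(A | ~A)):
        ~((((C | ~D) | ~B) & C) -> (~B | (D | ~B))): α-rule — add (((C | ~D) | ~B) & C), ~(~B | (D | ~B)).
        ~(A | ~A): α-rule — add ~A, ~~A.
        × closes — contains both A and ~A.
1 branch closed, 12 open.
An open branch gives a satisfying assignment: A=1.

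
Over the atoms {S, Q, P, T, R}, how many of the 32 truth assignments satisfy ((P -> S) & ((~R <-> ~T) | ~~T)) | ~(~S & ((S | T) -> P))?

22

Initial set: {T (((P -> S) & ((~R <-> ~T) | ~~T)) | ~(~S & ((S | T) -> P)))}.
T (((P -> S) & ((~R <-> ~T) | ~~T)) | ~(~S & ((S | T) -> P))): β-rule — branch into T ((P -> S) & ((~R <-> ~T) | ~~T))  //  T ~(~S & ((S | T) -> P)).
  branch 1 (add T ((P -> S) & ((~R <-> ~T) | ~~T))):
    T ((P -> S) & ((~R <-> ~T) | ~~T)): α-rule — add T (P -> S), T ((~R <-> ~T) | ~~T).
    T (P -> S): β-rule — branch into F P  //  T S.
      branch 1.1 (add F P):
        T ((~R <-> ~T) | ~~T): β-rule — branch into T (~R <-> ~T)  //  T ~~T.
          branch 1.1.1 (add T (~R <-> ~T)):
            T (~R <-> ~T): β-rule — branch into T ~R, T ~T  //  F ~R, F ~T.
              branch 1.1.1.1 (add T ~R, T ~T):
                ○ open, literals {P=F, R=F, T=F}.
              branch 1.1.1.2 (add F ~R, F ~T):
                ○ open, literals {P=F, R=T, T=T}.
          branch 1.1.2 (add T ~~T):
            T ~~T: drop double negation, giving T T.
            ○ open, literals {P=F, T=T}.
      branch 1.2 (add T S):
        T ((~R <-> ~T) | ~~T): β-rule — branch into T (~R <-> ~T)  //  T ~~T.
          branch 1.2.1 (add T (~R <-> ~T)):
            T (~R <-> ~T): β-rule — branch into T ~R, T ~T  //  F ~R, F ~T.
              branch 1.2.1.1 (add T ~R, T ~T):
                ○ open, literals {R=F, S=T, T=F}.
              branch 1.2.1.2 (add F ~R, F ~T):
                ○ open, literals {R=T, S=T, T=T}.
          branch 1.2.2 (add T ~~T):
            T ~~T: drop double negation, giving T T.
            ○ open, literals {S=T, T=T}.
  branch 2 (add T ~(~S & ((S | T) -> P))):
    T ~(~S & ((S | T) -> P)): β-rule — branch into F ~S  //  F ((S | T) -> P).
      branch 2.1 (add F ~S):
        ○ open, literals {S=T}.
      branch 2.2 (add F ((S | T) -> P)):
        F ((S | T) -> P): α-rule — add T (S | T), F P.
        T (S | T): β-rule — branch into T S  //  T T.
          branch 2.2.1 (add T S):
            ○ open, literals {P=F, S=T}.
          branch 2.2.2 (add T T):
            ○ open, literals {P=F, T=T}.
0 branches closed, 9 open.
Each open branch fixes some atoms; the unmentioned ones are free. Counting distinct full assignments: branch {P=F, R=F, T=F} (S, Q) contributes 4 new; branch {P=F, R=T, T=T} (S, Q) contributes 4 new; branch {P=F, T=T} (S, Q, R) contributes 4 new; branch {R=F, S=T, T=F} (Q, P) contributes 2 new; branch {R=T, S=T, T=T} (Q, P) contributes 2 new; branch {S=T, T=T} (Q, P, R) contributes 2 new; branch {S=T} (Q, P, T, R) contributes 4 new; branch {P=F, S=T} (Q, T, R) contributes 0 new; branch {P=F, T=T} (S, Q, R) contributes 0 new. Total: 22.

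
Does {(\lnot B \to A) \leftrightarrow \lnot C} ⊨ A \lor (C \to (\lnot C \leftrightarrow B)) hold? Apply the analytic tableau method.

Initial set: {((\lnot B \to A) \leftrightarrow \lnot C); \lnot (A \lor (C \to (\lnot C \leftrightarrow B)))}.
\lnot (A \lor (C \to (\lnot C \leftrightarrow B))): α-rule — add \lnot A, \lnot (C \to (\lnot C \leftrightarrow B)).
\lnot (C \to (\lnot C \leftrightarrow B)): α-rule — add C, \lnot (\lnot C \leftrightarrow B).
((\lnot B \to A) \leftrightarrow \lnot C): β-rule — branch into (\lnot B \to A), \lnot C  //  \lnot (\lnot B \to A), \lnot \lnot C.
  branch 1 (add (\lnot B \to A), \lnot C):
    × closes — contains both C and \lnot C.
  branch 2 (add \lnot (\lnot B \to A), \lnot \lnot C):
    \lnot (\lnot B \to A): α-rule — add \lnot B, \lnot A.
    \lnot (\lnot C \leftrightarrow B): β-rule — branch into \lnot C, \lnot B  //  \lnot \lnot C, B.
      branch 2.1 (add \lnot C, \lnot B):
        × closes — contains both C and \lnot C.
      branch 2.2 (add \lnot \lnot C, B):
        × closes — contains both B and \lnot B.
All 3 branches close.
Every branch closed, so the premises entail the conclusion.

Yes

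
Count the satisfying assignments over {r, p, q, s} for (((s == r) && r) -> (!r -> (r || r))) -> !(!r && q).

Initial set: {((((s == r) && r) -> (!r -> (r || r))) -> !(!r && q))}.
((((s == r) && r) -> (!r -> (r || r))) -> !(!r && q)): β-rule — branch into !(((s == r) && r) -> (!r -> (r || r)))  //  !(!r && q).
  branch 1 (add !(((s == r) && r) -> (!r -> (r || r)))):
    !(((s == r) && r) -> (!r -> (r || r))): α-rule — add ((s == r) && r), !(!r -> (r || r)).
    ((s == r) && r): α-rule — add (s == r), r.
    !(!r -> (r || r)): α-rule — add !r, !(r || r).
    × closes — contains both r and !r.
  branch 2 (add !(!r && q)):
    !(!r && q): β-rule — branch into !!r  //  !q.
      branch 2.1 (add !!r):
        ○ open, literals {r=1}.
      branch 2.2 (add !q):
        ○ open, literals {q=0}.
1 branch closed, 2 open.
Each open branch fixes some atoms; the unmentioned ones are free. Counting distinct full assignments: branch {r=1} (p, q, s) contributes 8 new; branch {q=0} (r, p, s) contributes 4 new. Total: 12.

12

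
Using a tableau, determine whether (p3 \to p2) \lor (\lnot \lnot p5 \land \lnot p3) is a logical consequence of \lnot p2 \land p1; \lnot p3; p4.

Initial set: {(\lnot p2 \land p1); \lnot p3; p4; \lnot ((p3 \to p2) \lor (\lnot \lnot p5 \land \lnot p3))}.
(\lnot p2 \land p1): α-rule — add \lnot p2, p1.
\lnot ((p3 \to p2) \lor (\lnot \lnot p5 \land \lnot p3)): α-rule — add \lnot (p3 \to p2), \lnot (\lnot \lnot p5 \land \lnot p3).
\lnot (p3 \to p2): α-rule — add p3, \lnot p2.
× closes — contains both p3 and \lnot p3.
All 1 branch closes.
Every branch closed, so the premises entail the conclusion.

Yes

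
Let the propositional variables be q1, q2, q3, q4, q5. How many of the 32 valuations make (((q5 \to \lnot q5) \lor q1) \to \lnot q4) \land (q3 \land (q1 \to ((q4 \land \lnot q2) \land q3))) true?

6

Initial set: {((((q5 \to \lnot q5) \lor q1) \to \lnot q4) \land (q3 \land (q1 \to ((q4 \land \lnot q2) \land q3))))}.
((((q5 \to \lnot q5) \lor q1) \to \lnot q4) \land (q3 \land (q1 \to ((q4 \land \lnot q2) \land q3)))): α-rule — add (((q5 \to \lnot q5) \lor q1) \to \lnot q4), (q3 \land (q1 \to ((q4 \land \lnot q2) \land q3))).
(q3 \land (q1 \to ((q4 \land \lnot q2) \land q3))): α-rule — add q3, (q1 \to ((q4 \land \lnot q2) \land q3)).
(((q5 \to \lnot q5) \lor q1) \to \lnot q4): β-rule — branch into \lnot ((q5 \to \lnot q5) \lor q1)  //  \lnot q4.
  branch 1 (add \lnot ((q5 \to \lnot q5) \lor q1)):
    \lnot ((q5 \to \lnot q5) \lor q1): α-rule — add \lnot (q5 \to \lnot q5), \lnot q1.
    \lnot (q5 \to \lnot q5): α-rule — add q5, \lnot \lnot q5.
    (q1 \to ((q4 \land \lnot q2) \land q3)): β-rule — branch into \lnot q1  //  ((q4 \land \lnot q2) \land q3).
      branch 1.1 (add \lnot q1):
        ○ open, literals {q1=0, q3=1, q5=1}.
      branch 1.2 (add ((q4 \land \lnot q2) \land q3)):
        ((q4 \land \lnot q2) \land q3): α-rule — add (q4 \land \lnot q2), q3.
        (q4 \land \lnot q2): α-rule — add q4, \lnot q2.
        ○ open, literals {q1=0, q2=0, q3=1, q4=1, q5=1}.
  branch 2 (add \lnot q4):
    (q1 \to ((q4 \land \lnot q2) \land q3)): β-rule — branch into \lnot q1  //  ((q4 \land \lnot q2) \land q3).
      branch 2.1 (add \lnot q1):
        ○ open, literals {q1=0, q3=1, q4=0}.
      branch 2.2 (add ((q4 \land \lnot q2) \land q3)):
        ((q4 \land \lnot q2) \land q3): α-rule — add (q4 \land \lnot q2), q3.
        (q4 \land \lnot q2): α-rule — add q4, \lnot q2.
        × closes — contains both q4 and \lnot q4.
1 branch closed, 3 open.
Each open branch fixes some atoms; the unmentioned ones are free. Counting distinct full assignments: branch {q1=0, q3=1, q5=1} (q2, q4) contributes 4 new; branch {q1=0, q2=0, q3=1, q4=1, q5=1} (none free) contributes 0 new; branch {q1=0, q3=1, q4=0} (q2, q5) contributes 2 new. Total: 6.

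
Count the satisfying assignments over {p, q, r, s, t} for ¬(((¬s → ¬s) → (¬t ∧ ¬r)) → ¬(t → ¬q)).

8

Initial set: {¬(((¬s → ¬s) → (¬t ∧ ¬r)) → ¬(t → ¬q))}.
¬(((¬s → ¬s) → (¬t ∧ ¬r)) → ¬(t → ¬q)): α-rule — add ((¬s → ¬s) → (¬t ∧ ¬r)), ¬¬(t → ¬q).
((¬s → ¬s) → (¬t ∧ ¬r)): β-rule — branch into ¬(¬s → ¬s)  //  (¬t ∧ ¬r).
  branch 1 (add ¬(¬s → ¬s)):
    ¬(¬s → ¬s): α-rule — add ¬s, ¬¬s.
    × closes — contains both s and ¬s.
  branch 2 (add (¬t ∧ ¬r)):
    (¬t ∧ ¬r): α-rule — add ¬t, ¬r.
    ¬¬(t → ¬q): β-rule — branch into ¬t  //  ¬q.
      branch 2.1 (add ¬t):
        ○ open, literals {r=F, t=F}.
      branch 2.2 (add ¬q):
        ○ open, literals {q=F, r=F, t=F}.
1 branch closed, 2 open.
Each open branch fixes some atoms; the unmentioned ones are free. Counting distinct full assignments: branch {r=F, t=F} (p, q, s) contributes 8 new; branch {q=F, r=F, t=F} (p, s) contributes 0 new. Total: 8.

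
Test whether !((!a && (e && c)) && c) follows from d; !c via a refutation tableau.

Initial set: {d; !c; !!((!a && (e && c)) && c)}.
!!((!a && (e && c)) && c): α-rule — add (!a && (e && c)), c.
× closes — contains both c and !c.
All 1 branch closes.
Every branch closed, so the premises entail the conclusion.

Yes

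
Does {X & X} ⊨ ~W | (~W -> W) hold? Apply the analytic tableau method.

Initial set: {T (X & X); F (~W | (~W -> W))}.
T (X & X): α-rule — add T X, T X.
F (~W | (~W -> W)): α-rule — add F ~W, F (~W -> W).
F (~W -> W): α-rule — add T ~W, F W.
× closes — contains both W and ~W.
All 1 branch closes.
Every branch closed, so the premises entail the conclusion.

Yes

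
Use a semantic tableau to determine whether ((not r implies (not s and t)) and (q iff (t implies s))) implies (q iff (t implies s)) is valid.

Assume the negation and expand:
Initial set: {F (((not r implies (not s and t)) and (q iff (t implies s))) implies (q iff (t implies s)))}.
F (((not r implies (not s and t)) and (q iff (t implies s))) implies (q iff (t implies s))): α-rule — add T ((not r implies (not s and t)) and (q iff (t implies s))), F (q iff (t implies s)).
T ((not r implies (not s and t)) and (q iff (t implies s))): α-rule — add T (not r implies (not s and t)), T (q iff (t implies s)).
F (q iff (t implies s)): β-rule — branch into T q, F (t implies s)  //  F q, T (t implies s).
  branch 1 (add T q, F (t implies s)):
    F (t implies s): α-rule — add T t, F s.
    T (not r implies (not s and t)): β-rule — branch into F not r  //  T (not s and t).
      branch 1.1 (add F not r):
        T (q iff (t implies s)): β-rule — branch into T q, T (t implies s)  //  F q, F (t implies s).
          branch 1.1.1 (add T q, T (t implies s)):
            T (t implies s): β-rule — branch into F t  //  T s.
              branch 1.1.1.1 (add F t):
                × closes — contains both t and not t.
              branch 1.1.1.2 (add T s):
                × closes — contains both s and not s.
          branch 1.1.2 (add F q, F (t implies s)):
            × closes — contains both q and not q.
      branch 1.2 (add T (not s and t)):
        T (not s and t): α-rule — add T not s, T t.
        T (q iff (t implies s)): β-rule — branch into T q, T (t implies s)  //  F q, F (t implies s).
          branch 1.2.1 (add T q, T (t implies s)):
            T (t implies s): β-rule — branch into F t  //  T s.
              branch 1.2.1.1 (add F t):
                × closes — contains both t and not t.
              branch 1.2.1.2 (add T s):
                × closes — contains both s and not s.
          branch 1.2.2 (add F q, F (t implies s)):
            × closes — contains both q and not q.
  branch 2 (add F q, T (t implies s)):
    T (not r implies (not s and t)): β-rule — branch into F not r  //  T (not s and t).
      branch 2.1 (add F not r):
        T (q iff (t implies s)): β-rule — branch into T q, T (t implies s)  //  F q, F (t implies s).
          branch 2.1.1 (add T q, T (t implies s)):
            × closes — contains both q and not q.
          branch 2.1.2 (add F q, F (t implies s)):
            F (t implies s): α-rule — add T t, F s.
            T (t implies s): β-rule — branch into F t  //  T s.
              branch 2.1.2.1 (add F t):
                × closes — contains both t and not t.
              branch 2.1.2.2 (add T s):
                × closes — contains both s and not s.
      branch 2.2 (add T (not s and t)):
        T (not s and t): α-rule — add T not s, T t.
        T (q iff (t implies s)): β-rule — branch into T q, T (t implies s)  //  F q, F (t implies s).
          branch 2.2.1 (add T q, T (t implies s)):
            × closes — contains both q and not q.
          branch 2.2.2 (add F q, F (t implies s)):
            F (t implies s): α-rule — add T t, F s.
            T (t implies s): β-rule — branch into F t  //  T s.
              branch 2.2.2.1 (add F t):
                × closes — contains both t and not t.
              branch 2.2.2.2 (add T s):
                × closes — contains both s and not s.
All 12 branches close.
Every branch closed, so the negation is unsatisfiable and the formula is valid.

Valid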